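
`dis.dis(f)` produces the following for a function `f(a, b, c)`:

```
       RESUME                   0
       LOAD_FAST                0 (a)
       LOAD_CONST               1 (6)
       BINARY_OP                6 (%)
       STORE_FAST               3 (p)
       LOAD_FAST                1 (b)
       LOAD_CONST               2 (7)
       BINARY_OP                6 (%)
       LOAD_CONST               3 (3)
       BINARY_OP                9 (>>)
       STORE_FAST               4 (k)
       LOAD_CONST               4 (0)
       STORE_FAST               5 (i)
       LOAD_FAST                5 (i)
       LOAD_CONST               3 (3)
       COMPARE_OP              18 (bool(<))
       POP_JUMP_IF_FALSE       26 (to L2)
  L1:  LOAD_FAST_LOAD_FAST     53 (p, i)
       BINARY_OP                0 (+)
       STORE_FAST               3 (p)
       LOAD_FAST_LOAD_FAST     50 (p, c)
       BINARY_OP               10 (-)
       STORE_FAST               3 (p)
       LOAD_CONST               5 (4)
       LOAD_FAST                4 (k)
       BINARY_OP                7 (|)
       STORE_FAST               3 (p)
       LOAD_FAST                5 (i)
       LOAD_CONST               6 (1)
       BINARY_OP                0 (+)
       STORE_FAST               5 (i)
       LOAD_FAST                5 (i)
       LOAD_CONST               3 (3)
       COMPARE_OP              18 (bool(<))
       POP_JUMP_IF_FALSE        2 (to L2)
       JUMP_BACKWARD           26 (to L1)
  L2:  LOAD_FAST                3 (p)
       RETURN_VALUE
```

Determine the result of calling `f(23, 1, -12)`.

LOAD_FAST a → push 23
LOAD_CONST → push 6
BINARY_OP % → 23 % 6 = 5
STORE_FAST p → p=5
LOAD_FAST b → push 1
LOAD_CONST → push 7
BINARY_OP % → 1 % 7 = 1
LOAD_CONST → push 3
BINARY_OP >> → 1 >> 3 = 0
STORE_FAST k → k=0
LOAD_CONST → push 0
STORE_FAST i → i=0
LOAD_FAST i → push 0
LOAD_CONST → push 3
COMPARE_OP bool(<) → 0 vs 3 = True
POP_JUMP_IF_FALSE → pop True; no jump
LOAD_FAST_LOAD_FAST p,i → push 5,0
BINARY_OP + → 5 + 0 = 5
STORE_FAST p → p=5
LOAD_FAST_LOAD_FAST p,c → push 5,-12
BINARY_OP - → 5 - -12 = 17
STORE_FAST p → p=17
LOAD_CONST → push 4
LOAD_FAST k → push 0
BINARY_OP | → 4 | 0 = 4
STORE_FAST p → p=4
LOAD_FAST i → push 0
LOAD_CONST → push 1
BINARY_OP + → 0 + 1 = 1
STORE_FAST i → i=1
LOAD_FAST i → push 1
LOAD_CONST → push 3
COMPARE_OP bool(<) → 1 vs 3 = True
POP_JUMP_IF_FALSE → pop True; no jump
LOAD_FAST_LOAD_FAST p,i → push 4,1
BINARY_OP + → 4 + 1 = 5
STORE_FAST p → p=5
LOAD_FAST_LOAD_FAST p,c → push 5,-12
BINARY_OP - → 5 - -12 = 17
STORE_FAST p → p=17
LOAD_CONST → push 4
LOAD_FAST k → push 0
BINARY_OP | → 4 | 0 = 4
STORE_FAST p → p=4
LOAD_FAST i → push 1
LOAD_CONST → push 1
BINARY_OP + → 1 + 1 = 2
STORE_FAST i → i=2
LOAD_FAST i → push 2
LOAD_CONST → push 3
COMPARE_OP bool(<) → 2 vs 3 = True
POP_JUMP_IF_FALSE → pop True; no jump
LOAD_FAST_LOAD_FAST p,i → push 4,2
BINARY_OP + → 4 + 2 = 6
STORE_FAST p → p=6
LOAD_FAST_LOAD_FAST p,c → push 6,-12
BINARY_OP - → 6 - -12 = 18
STORE_FAST p → p=18
LOAD_CONST → push 4
LOAD_FAST k → push 0
BINARY_OP | → 4 | 0 = 4
STORE_FAST p → p=4
LOAD_FAST i → push 2
LOAD_CONST → push 1
BINARY_OP + → 2 + 1 = 3
STORE_FAST i → i=3
LOAD_FAST i → push 3
LOAD_CONST → push 3
COMPARE_OP bool(<) → 3 vs 3 = False
POP_JUMP_IF_FALSE → pop False; jump
LOAD_FAST p → push 4
RETURN_VALUE → return 4.

4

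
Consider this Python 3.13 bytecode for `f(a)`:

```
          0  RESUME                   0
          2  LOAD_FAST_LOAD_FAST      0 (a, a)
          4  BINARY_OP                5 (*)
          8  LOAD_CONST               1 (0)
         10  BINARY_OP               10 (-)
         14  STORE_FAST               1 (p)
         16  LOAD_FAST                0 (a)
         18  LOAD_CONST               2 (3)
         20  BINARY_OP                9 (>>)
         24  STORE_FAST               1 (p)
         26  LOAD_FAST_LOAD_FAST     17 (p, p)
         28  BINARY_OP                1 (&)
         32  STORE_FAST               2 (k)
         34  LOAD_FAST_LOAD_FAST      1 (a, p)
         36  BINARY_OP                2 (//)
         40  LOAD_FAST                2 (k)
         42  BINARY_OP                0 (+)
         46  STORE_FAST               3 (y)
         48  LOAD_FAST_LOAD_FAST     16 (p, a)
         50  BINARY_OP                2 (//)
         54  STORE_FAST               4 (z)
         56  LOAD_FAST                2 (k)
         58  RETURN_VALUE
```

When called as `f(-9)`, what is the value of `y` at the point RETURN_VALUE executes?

2

LOAD_FAST_LOAD_FAST a,a → push -9,-9. Stack: [-9, -9]
BINARY_OP * → -9 * -9 = 81. Stack: [81]
LOAD_CONST → push 0. Stack: [81, 0]
BINARY_OP - → 81 - 0 = 81. Stack: [81]
STORE_FAST p → p=81. Stack: []
LOAD_FAST a → push -9. Stack: [-9]
LOAD_CONST → push 3. Stack: [-9, 3]
BINARY_OP >> → -9 >> 3 = -2. Stack: [-2]
STORE_FAST p → p=-2. Stack: []
LOAD_FAST_LOAD_FAST p,p → push -2,-2. Stack: [-2, -2]
BINARY_OP & → -2 & -2 = -2. Stack: [-2]
STORE_FAST k → k=-2. Stack: []
LOAD_FAST_LOAD_FAST a,p → push -9,-2. Stack: [-9, -2]
BINARY_OP // → -9 // -2 = 4. Stack: [4]
LOAD_FAST k → push -2. Stack: [4, -2]
BINARY_OP + → 4 + -2 = 2. Stack: [2]
STORE_FAST y → y=2. Stack: []
LOAD_FAST_LOAD_FAST p,a → push -2,-9. Stack: [-2, -9]
BINARY_OP // → -2 // -9 = 0. Stack: [0]
STORE_FAST z → z=0. Stack: []
LOAD_FAST k → push -2. Stack: [-2]
RETURN_VALUE → return -2.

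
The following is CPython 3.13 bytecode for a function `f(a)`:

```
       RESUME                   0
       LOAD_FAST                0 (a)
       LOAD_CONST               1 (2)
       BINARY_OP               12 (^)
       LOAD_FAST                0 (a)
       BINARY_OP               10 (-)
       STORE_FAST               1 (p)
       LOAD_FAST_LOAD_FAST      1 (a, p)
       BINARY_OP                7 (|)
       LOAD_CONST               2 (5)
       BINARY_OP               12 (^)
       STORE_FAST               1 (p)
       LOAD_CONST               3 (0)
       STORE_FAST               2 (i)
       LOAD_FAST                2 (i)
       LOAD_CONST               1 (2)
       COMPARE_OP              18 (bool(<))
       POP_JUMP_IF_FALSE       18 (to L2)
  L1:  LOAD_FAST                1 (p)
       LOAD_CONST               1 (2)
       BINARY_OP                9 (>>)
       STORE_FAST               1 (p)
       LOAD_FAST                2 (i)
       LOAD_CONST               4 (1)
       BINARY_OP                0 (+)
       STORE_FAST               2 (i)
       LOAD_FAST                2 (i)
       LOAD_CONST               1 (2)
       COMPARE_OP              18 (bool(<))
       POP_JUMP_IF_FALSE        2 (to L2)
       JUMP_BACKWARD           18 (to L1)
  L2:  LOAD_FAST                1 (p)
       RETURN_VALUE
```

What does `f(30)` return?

-1

LOAD_FAST a → push 30. Stack: [30]
LOAD_CONST → push 2. Stack: [30, 2]
BINARY_OP ^ → 30 ^ 2 = 28. Stack: [28]
LOAD_FAST a → push 30. Stack: [28, 30]
BINARY_OP - → 28 - 30 = -2. Stack: [-2]
STORE_FAST p → p=-2. Stack: []
LOAD_FAST_LOAD_FAST a,p → push 30,-2. Stack: [30, -2]
BINARY_OP | → 30 | -2 = -2. Stack: [-2]
LOAD_CONST → push 5. Stack: [-2, 5]
BINARY_OP ^ → -2 ^ 5 = -5. Stack: [-5]
STORE_FAST p → p=-5. Stack: []
LOAD_CONST → push 0. Stack: [0]
STORE_FAST i → i=0. Stack: []
LOAD_FAST i → push 0. Stack: [0]
LOAD_CONST → push 2. Stack: [0, 2]
COMPARE_OP bool(<) → 0 vs 2 = True. Stack: [True]
POP_JUMP_IF_FALSE → pop True; no jump. Stack: []
LOAD_FAST p → push -5. Stack: [-5]
LOAD_CONST → push 2. Stack: [-5, 2]
BINARY_OP >> → -5 >> 2 = -2. Stack: [-2]
STORE_FAST p → p=-2. Stack: []
LOAD_FAST i → push 0. Stack: [0]
LOAD_CONST → push 1. Stack: [0, 1]
BINARY_OP + → 0 + 1 = 1. Stack: [1]
STORE_FAST i → i=1. Stack: []
LOAD_FAST i → push 1. Stack: [1]
LOAD_CONST → push 2. Stack: [1, 2]
COMPARE_OP bool(<) → 1 vs 2 = True. Stack: [True]
POP_JUMP_IF_FALSE → pop True; no jump. Stack: []
LOAD_FAST p → push -2. Stack: [-2]
LOAD_CONST → push 2. Stack: [-2, 2]
BINARY_OP >> → -2 >> 2 = -1. Stack: [-1]
STORE_FAST p → p=-1. Stack: []
LOAD_FAST i → push 1. Stack: [1]
LOAD_CONST → push 1. Stack: [1, 1]
BINARY_OP + → 1 + 1 = 2. Stack: [2]
STORE_FAST i → i=2. Stack: []
LOAD_FAST i → push 2. Stack: [2]
LOAD_CONST → push 2. Stack: [2, 2]
COMPARE_OP bool(<) → 2 vs 2 = False. Stack: [False]
POP_JUMP_IF_FALSE → pop False; jump. Stack: []
LOAD_FAST p → push -1. Stack: [-1]
RETURN_VALUE → return -1.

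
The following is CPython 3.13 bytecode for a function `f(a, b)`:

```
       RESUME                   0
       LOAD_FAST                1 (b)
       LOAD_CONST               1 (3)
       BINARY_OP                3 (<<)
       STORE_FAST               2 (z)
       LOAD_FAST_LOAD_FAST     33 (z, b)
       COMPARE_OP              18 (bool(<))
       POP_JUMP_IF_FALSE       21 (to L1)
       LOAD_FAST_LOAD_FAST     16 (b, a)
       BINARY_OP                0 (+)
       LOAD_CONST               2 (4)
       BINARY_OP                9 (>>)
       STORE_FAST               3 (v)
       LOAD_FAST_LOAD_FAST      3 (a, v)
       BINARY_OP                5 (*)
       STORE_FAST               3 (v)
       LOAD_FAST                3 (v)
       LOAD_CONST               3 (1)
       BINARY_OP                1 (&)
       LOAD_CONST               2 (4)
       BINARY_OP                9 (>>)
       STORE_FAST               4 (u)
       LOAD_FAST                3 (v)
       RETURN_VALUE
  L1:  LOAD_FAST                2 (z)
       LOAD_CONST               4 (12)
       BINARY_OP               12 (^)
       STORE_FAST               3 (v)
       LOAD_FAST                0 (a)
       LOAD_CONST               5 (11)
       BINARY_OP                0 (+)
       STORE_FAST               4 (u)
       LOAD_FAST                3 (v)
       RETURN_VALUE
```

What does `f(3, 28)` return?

LOAD_FAST b → push 28. Stack: [28]
LOAD_CONST → push 3. Stack: [28, 3]
BINARY_OP << → 28 << 3 = 224. Stack: [224]
STORE_FAST z → z=224. Stack: []
LOAD_FAST_LOAD_FAST z,b → push 224,28. Stack: [224, 28]
COMPARE_OP bool(<) → 224 vs 28 = False. Stack: [False]
POP_JUMP_IF_FALSE → pop False; jump. Stack: []
LOAD_FAST z → push 224. Stack: [224]
LOAD_CONST → push 12. Stack: [224, 12]
BINARY_OP ^ → 224 ^ 12 = 236. Stack: [236]
STORE_FAST v → v=236. Stack: []
LOAD_FAST a → push 3. Stack: [3]
LOAD_CONST → push 11. Stack: [3, 11]
BINARY_OP + → 3 + 11 = 14. Stack: [14]
STORE_FAST u → u=14. Stack: []
LOAD_FAST v → push 236. Stack: [236]
RETURN_VALUE → return 236.

236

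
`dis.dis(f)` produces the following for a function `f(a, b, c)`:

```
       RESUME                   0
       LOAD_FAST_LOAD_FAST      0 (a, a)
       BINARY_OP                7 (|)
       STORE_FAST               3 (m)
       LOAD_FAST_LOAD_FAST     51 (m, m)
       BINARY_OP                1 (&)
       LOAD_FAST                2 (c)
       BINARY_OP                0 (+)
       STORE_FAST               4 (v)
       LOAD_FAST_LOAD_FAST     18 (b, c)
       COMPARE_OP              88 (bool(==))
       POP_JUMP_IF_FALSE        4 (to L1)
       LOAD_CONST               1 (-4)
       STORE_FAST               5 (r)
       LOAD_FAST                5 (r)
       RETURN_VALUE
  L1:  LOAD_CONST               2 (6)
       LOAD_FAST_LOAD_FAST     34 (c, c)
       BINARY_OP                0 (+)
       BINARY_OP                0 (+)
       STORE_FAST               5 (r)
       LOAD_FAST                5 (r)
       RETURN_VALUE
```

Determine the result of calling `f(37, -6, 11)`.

LOAD_FAST_LOAD_FAST a,a → push 37,37. Stack: [37, 37]
BINARY_OP | → 37 | 37 = 37. Stack: [37]
STORE_FAST m → m=37. Stack: []
LOAD_FAST_LOAD_FAST m,m → push 37,37. Stack: [37, 37]
BINARY_OP & → 37 & 37 = 37. Stack: [37]
LOAD_FAST c → push 11. Stack: [37, 11]
BINARY_OP + → 37 + 11 = 48. Stack: [48]
STORE_FAST v → v=48. Stack: []
LOAD_FAST_LOAD_FAST b,c → push -6,11. Stack: [-6, 11]
COMPARE_OP bool(==) → -6 vs 11 = False. Stack: [False]
POP_JUMP_IF_FALSE → pop False; jump. Stack: []
LOAD_CONST → push 6. Stack: [6]
LOAD_FAST_LOAD_FAST c,c → push 11,11. Stack: [6, 11, 11]
BINARY_OP + → 11 + 11 = 22. Stack: [6, 22]
BINARY_OP + → 6 + 22 = 28. Stack: [28]
STORE_FAST r → r=28. Stack: []
LOAD_FAST r → push 28. Stack: [28]
RETURN_VALUE → return 28.

28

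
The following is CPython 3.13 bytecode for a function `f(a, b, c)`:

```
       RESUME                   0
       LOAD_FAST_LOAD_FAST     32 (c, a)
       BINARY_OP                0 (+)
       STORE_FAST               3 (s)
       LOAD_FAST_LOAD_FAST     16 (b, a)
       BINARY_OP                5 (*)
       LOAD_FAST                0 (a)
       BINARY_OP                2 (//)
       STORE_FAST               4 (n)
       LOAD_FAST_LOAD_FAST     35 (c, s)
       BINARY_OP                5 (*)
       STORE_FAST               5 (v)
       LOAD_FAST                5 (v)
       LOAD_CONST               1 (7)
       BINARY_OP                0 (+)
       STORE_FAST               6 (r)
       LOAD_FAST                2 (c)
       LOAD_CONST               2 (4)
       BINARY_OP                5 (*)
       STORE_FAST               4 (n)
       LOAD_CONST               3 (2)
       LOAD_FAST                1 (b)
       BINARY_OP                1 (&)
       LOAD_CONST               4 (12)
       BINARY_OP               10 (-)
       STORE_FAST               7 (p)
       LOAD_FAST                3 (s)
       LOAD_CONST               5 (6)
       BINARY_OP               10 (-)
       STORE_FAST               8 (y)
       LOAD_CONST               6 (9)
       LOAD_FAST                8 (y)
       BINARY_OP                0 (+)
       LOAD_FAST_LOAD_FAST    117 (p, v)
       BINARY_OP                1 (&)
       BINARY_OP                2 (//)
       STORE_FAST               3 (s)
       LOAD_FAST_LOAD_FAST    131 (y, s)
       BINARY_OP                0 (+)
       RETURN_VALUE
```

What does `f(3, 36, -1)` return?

LOAD_FAST_LOAD_FAST c,a → push -1,3. Stack: [-1, 3]
BINARY_OP + → -1 + 3 = 2. Stack: [2]
STORE_FAST s → s=2. Stack: []
LOAD_FAST_LOAD_FAST b,a → push 36,3. Stack: [36, 3]
BINARY_OP * → 36 * 3 = 108. Stack: [108]
LOAD_FAST a → push 3. Stack: [108, 3]
BINARY_OP // → 108 // 3 = 36. Stack: [36]
STORE_FAST n → n=36. Stack: []
LOAD_FAST_LOAD_FAST c,s → push -1,2. Stack: [-1, 2]
BINARY_OP * → -1 * 2 = -2. Stack: [-2]
STORE_FAST v → v=-2. Stack: []
LOAD_FAST v → push -2. Stack: [-2]
LOAD_CONST → push 7. Stack: [-2, 7]
BINARY_OP + → -2 + 7 = 5. Stack: [5]
STORE_FAST r → r=5. Stack: []
LOAD_FAST c → push -1. Stack: [-1]
LOAD_CONST → push 4. Stack: [-1, 4]
BINARY_OP * → -1 * 4 = -4. Stack: [-4]
STORE_FAST n → n=-4. Stack: []
LOAD_CONST → push 2. Stack: [2]
LOAD_FAST b → push 36. Stack: [2, 36]
BINARY_OP & → 2 & 36 = 0. Stack: [0]
LOAD_CONST → push 12. Stack: [0, 12]
BINARY_OP - → 0 - 12 = -12. Stack: [-12]
STORE_FAST p → p=-12. Stack: []
LOAD_FAST s → push 2. Stack: [2]
LOAD_CONST → push 6. Stack: [2, 6]
BINARY_OP - → 2 - 6 = -4. Stack: [-4]
STORE_FAST y → y=-4. Stack: []
LOAD_CONST → push 9. Stack: [9]
LOAD_FAST y → push -4. Stack: [9, -4]
BINARY_OP + → 9 + -4 = 5. Stack: [5]
LOAD_FAST_LOAD_FAST p,v → push -12,-2. Stack: [5, -12, -2]
BINARY_OP & → -12 & -2 = -12. Stack: [5, -12]
BINARY_OP // → 5 // -12 = -1. Stack: [-1]
STORE_FAST s → s=-1. Stack: []
LOAD_FAST_LOAD_FAST y,s → push -4,-1. Stack: [-4, -1]
BINARY_OP + → -4 + -1 = -5. Stack: [-5]
RETURN_VALUE → return -5.

-5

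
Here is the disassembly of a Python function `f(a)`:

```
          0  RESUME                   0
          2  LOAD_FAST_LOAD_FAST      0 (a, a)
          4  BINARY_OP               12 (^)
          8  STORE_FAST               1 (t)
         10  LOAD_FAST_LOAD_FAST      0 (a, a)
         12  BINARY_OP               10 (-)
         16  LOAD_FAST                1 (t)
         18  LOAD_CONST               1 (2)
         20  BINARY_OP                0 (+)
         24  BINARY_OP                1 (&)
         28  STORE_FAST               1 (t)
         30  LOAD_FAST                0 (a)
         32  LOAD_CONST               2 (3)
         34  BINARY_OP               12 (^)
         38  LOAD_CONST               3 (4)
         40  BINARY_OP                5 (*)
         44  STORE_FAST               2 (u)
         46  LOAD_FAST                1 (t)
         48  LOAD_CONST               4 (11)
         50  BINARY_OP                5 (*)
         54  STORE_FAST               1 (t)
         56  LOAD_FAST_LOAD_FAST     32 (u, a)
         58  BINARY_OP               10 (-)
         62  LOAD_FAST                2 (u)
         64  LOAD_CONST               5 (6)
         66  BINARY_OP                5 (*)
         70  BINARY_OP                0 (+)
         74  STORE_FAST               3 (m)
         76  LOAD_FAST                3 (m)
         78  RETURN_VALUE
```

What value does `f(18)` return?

458

LOAD_FAST_LOAD_FAST a,a → push 18,18. Stack: [18, 18]
BINARY_OP ^ → 18 ^ 18 = 0. Stack: [0]
STORE_FAST t → t=0. Stack: []
LOAD_FAST_LOAD_FAST a,a → push 18,18. Stack: [18, 18]
BINARY_OP - → 18 - 18 = 0. Stack: [0]
LOAD_FAST t → push 0. Stack: [0, 0]
LOAD_CONST → push 2. Stack: [0, 0, 2]
BINARY_OP + → 0 + 2 = 2. Stack: [0, 2]
BINARY_OP & → 0 & 2 = 0. Stack: [0]
STORE_FAST t → t=0. Stack: []
LOAD_FAST a → push 18. Stack: [18]
LOAD_CONST → push 3. Stack: [18, 3]
BINARY_OP ^ → 18 ^ 3 = 17. Stack: [17]
LOAD_CONST → push 4. Stack: [17, 4]
BINARY_OP * → 17 * 4 = 68. Stack: [68]
STORE_FAST u → u=68. Stack: []
LOAD_FAST t → push 0. Stack: [0]
LOAD_CONST → push 11. Stack: [0, 11]
BINARY_OP * → 0 * 11 = 0. Stack: [0]
STORE_FAST t → t=0. Stack: []
LOAD_FAST_LOAD_FAST u,a → push 68,18. Stack: [68, 18]
BINARY_OP - → 68 - 18 = 50. Stack: [50]
LOAD_FAST u → push 68. Stack: [50, 68]
LOAD_CONST → push 6. Stack: [50, 68, 6]
BINARY_OP * → 68 * 6 = 408. Stack: [50, 408]
BINARY_OP + → 50 + 408 = 458. Stack: [458]
STORE_FAST m → m=458. Stack: []
LOAD_FAST m → push 458. Stack: [458]
RETURN_VALUE → return 458.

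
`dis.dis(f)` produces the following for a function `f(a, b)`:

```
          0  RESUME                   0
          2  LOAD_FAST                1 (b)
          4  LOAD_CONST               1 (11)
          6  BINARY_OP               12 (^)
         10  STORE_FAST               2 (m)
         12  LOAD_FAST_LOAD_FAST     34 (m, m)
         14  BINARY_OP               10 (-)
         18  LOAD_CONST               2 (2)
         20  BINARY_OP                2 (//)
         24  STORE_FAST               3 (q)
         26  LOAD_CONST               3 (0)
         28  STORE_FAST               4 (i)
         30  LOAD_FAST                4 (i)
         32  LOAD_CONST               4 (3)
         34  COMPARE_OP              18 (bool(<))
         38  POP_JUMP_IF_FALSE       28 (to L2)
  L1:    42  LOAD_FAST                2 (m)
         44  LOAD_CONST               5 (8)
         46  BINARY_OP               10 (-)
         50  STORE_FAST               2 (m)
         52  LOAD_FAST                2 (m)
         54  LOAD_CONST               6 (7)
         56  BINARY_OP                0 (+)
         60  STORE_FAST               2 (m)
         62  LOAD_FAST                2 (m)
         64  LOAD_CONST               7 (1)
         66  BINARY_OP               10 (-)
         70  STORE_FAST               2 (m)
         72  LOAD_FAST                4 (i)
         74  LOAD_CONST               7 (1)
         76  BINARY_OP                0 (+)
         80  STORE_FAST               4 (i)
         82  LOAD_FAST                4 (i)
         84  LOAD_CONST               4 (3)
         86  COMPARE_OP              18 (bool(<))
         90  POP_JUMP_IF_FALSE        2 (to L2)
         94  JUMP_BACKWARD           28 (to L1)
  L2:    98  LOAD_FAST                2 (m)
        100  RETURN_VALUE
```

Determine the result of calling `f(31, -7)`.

-20

LOAD_FAST b → push -7
LOAD_CONST → push 11
BINARY_OP ^ → -7 ^ 11 = -14
STORE_FAST m → m=-14
LOAD_FAST_LOAD_FAST m,m → push -14,-14
BINARY_OP - → -14 - -14 = 0
LOAD_CONST → push 2
BINARY_OP // → 0 // 2 = 0
STORE_FAST q → q=0
LOAD_CONST → push 0
STORE_FAST i → i=0
LOAD_FAST i → push 0
LOAD_CONST → push 3
COMPARE_OP bool(<) → 0 vs 3 = True
POP_JUMP_IF_FALSE → pop True; no jump
LOAD_FAST m → push -14
LOAD_CONST → push 8
BINARY_OP - → -14 - 8 = -22
STORE_FAST m → m=-22
LOAD_FAST m → push -22
LOAD_CONST → push 7
BINARY_OP + → -22 + 7 = -15
STORE_FAST m → m=-15
LOAD_FAST m → push -15
LOAD_CONST → push 1
BINARY_OP - → -15 - 1 = -16
STORE_FAST m → m=-16
LOAD_FAST i → push 0
LOAD_CONST → push 1
BINARY_OP + → 0 + 1 = 1
STORE_FAST i → i=1
LOAD_FAST i → push 1
LOAD_CONST → push 3
COMPARE_OP bool(<) → 1 vs 3 = True
POP_JUMP_IF_FALSE → pop True; no jump
LOAD_FAST m → push -16
LOAD_CONST → push 8
BINARY_OP - → -16 - 8 = -24
STORE_FAST m → m=-24
LOAD_FAST m → push -24
LOAD_CONST → push 7
BINARY_OP + → -24 + 7 = -17
STORE_FAST m → m=-17
LOAD_FAST m → push -17
LOAD_CONST → push 1
BINARY_OP - → -17 - 1 = -18
STORE_FAST m → m=-18
LOAD_FAST i → push 1
LOAD_CONST → push 1
BINARY_OP + → 1 + 1 = 2
STORE_FAST i → i=2
LOAD_FAST i → push 2
LOAD_CONST → push 3
COMPARE_OP bool(<) → 2 vs 3 = True
POP_JUMP_IF_FALSE → pop True; no jump
LOAD_FAST m → push -18
LOAD_CONST → push 8
BINARY_OP - → -18 - 8 = -26
STORE_FAST m → m=-26
LOAD_FAST m → push -26
LOAD_CONST → push 7
BINARY_OP + → -26 + 7 = -19
STORE_FAST m → m=-19
LOAD_FAST m → push -19
LOAD_CONST → push 1
BINARY_OP - → -19 - 1 = -20
STORE_FAST m → m=-20
LOAD_FAST i → push 2
LOAD_CONST → push 1
BINARY_OP + → 2 + 1 = 3
STORE_FAST i → i=3
LOAD_FAST i → push 3
LOAD_CONST → push 3
COMPARE_OP bool(<) → 3 vs 3 = False
POP_JUMP_IF_FALSE → pop False; jump
LOAD_FAST m → push -20
RETURN_VALUE → return -20.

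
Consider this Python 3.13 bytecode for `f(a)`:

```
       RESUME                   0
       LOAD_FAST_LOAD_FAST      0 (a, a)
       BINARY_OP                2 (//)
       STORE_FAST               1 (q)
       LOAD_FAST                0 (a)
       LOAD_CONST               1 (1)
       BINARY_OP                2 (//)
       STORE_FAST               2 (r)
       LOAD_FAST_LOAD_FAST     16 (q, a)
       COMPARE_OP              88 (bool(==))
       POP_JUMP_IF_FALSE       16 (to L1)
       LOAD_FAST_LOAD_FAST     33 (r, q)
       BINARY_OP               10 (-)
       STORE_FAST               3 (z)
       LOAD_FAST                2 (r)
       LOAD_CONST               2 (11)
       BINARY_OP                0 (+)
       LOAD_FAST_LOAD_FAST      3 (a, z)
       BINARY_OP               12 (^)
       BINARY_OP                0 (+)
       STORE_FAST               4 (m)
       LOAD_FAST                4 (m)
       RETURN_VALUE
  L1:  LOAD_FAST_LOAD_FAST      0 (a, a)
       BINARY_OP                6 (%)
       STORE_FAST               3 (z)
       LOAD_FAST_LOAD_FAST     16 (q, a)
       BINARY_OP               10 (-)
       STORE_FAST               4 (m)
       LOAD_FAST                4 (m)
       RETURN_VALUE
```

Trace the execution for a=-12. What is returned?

LOAD_FAST_LOAD_FAST a,a → push -12,-12. Stack: [-12, -12]
BINARY_OP // → -12 // -12 = 1. Stack: [1]
STORE_FAST q → q=1. Stack: []
LOAD_FAST a → push -12. Stack: [-12]
LOAD_CONST → push 1. Stack: [-12, 1]
BINARY_OP // → -12 // 1 = -12. Stack: [-12]
STORE_FAST r → r=-12. Stack: []
LOAD_FAST_LOAD_FAST q,a → push 1,-12. Stack: [1, -12]
COMPARE_OP bool(==) → 1 vs -12 = False. Stack: [False]
POP_JUMP_IF_FALSE → pop False; jump. Stack: []
LOAD_FAST_LOAD_FAST a,a → push -12,-12. Stack: [-12, -12]
BINARY_OP % → -12 % -12 = 0. Stack: [0]
STORE_FAST z → z=0. Stack: []
LOAD_FAST_LOAD_FAST q,a → push 1,-12. Stack: [1, -12]
BINARY_OP - → 1 - -12 = 13. Stack: [13]
STORE_FAST m → m=13. Stack: []
LOAD_FAST m → push 13. Stack: [13]
RETURN_VALUE → return 13.

13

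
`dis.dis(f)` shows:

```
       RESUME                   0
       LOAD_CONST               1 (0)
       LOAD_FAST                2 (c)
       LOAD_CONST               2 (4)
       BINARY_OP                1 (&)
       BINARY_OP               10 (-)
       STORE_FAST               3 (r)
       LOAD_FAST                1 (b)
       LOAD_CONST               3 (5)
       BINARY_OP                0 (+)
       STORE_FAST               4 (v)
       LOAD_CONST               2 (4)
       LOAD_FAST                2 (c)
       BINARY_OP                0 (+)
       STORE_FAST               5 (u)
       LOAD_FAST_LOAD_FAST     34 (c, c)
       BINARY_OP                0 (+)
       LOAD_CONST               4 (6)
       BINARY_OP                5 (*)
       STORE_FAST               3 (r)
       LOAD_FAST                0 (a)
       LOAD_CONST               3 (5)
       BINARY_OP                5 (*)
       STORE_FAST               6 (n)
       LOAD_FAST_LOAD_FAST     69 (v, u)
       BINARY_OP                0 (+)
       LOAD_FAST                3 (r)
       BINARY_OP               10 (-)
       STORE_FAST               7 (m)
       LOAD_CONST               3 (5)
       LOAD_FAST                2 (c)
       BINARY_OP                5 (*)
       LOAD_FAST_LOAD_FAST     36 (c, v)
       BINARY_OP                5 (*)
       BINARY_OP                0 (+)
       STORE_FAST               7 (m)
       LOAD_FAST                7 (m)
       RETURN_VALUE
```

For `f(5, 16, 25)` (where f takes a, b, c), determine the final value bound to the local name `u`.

29

LOAD_CONST → push 0. Stack: [0]
LOAD_FAST c → push 25. Stack: [0, 25]
LOAD_CONST → push 4. Stack: [0, 25, 4]
BINARY_OP & → 25 & 4 = 0. Stack: [0, 0]
BINARY_OP - → 0 - 0 = 0. Stack: [0]
STORE_FAST r → r=0. Stack: []
LOAD_FAST b → push 16. Stack: [16]
LOAD_CONST → push 5. Stack: [16, 5]
BINARY_OP + → 16 + 5 = 21. Stack: [21]
STORE_FAST v → v=21. Stack: []
LOAD_CONST → push 4. Stack: [4]
LOAD_FAST c → push 25. Stack: [4, 25]
BINARY_OP + → 4 + 25 = 29. Stack: [29]
STORE_FAST u → u=29. Stack: []
LOAD_FAST_LOAD_FAST c,c → push 25,25. Stack: [25, 25]
BINARY_OP + → 25 + 25 = 50. Stack: [50]
LOAD_CONST → push 6. Stack: [50, 6]
BINARY_OP * → 50 * 6 = 300. Stack: [300]
STORE_FAST r → r=300. Stack: []
LOAD_FAST a → push 5. Stack: [5]
LOAD_CONST → push 5. Stack: [5, 5]
BINARY_OP * → 5 * 5 = 25. Stack: [25]
STORE_FAST n → n=25. Stack: []
LOAD_FAST_LOAD_FAST v,u → push 21,29. Stack: [21, 29]
BINARY_OP + → 21 + 29 = 50. Stack: [50]
LOAD_FAST r → push 300. Stack: [50, 300]
BINARY_OP - → 50 - 300 = -250. Stack: [-250]
STORE_FAST m → m=-250. Stack: []
LOAD_CONST → push 5. Stack: [5]
LOAD_FAST c → push 25. Stack: [5, 25]
BINARY_OP * → 5 * 25 = 125. Stack: [125]
LOAD_FAST_LOAD_FAST c,v → push 25,21. Stack: [125, 25, 21]
BINARY_OP * → 25 * 21 = 525. Stack: [125, 525]
BINARY_OP + → 125 + 525 = 650. Stack: [650]
STORE_FAST m → m=650. Stack: []
LOAD_FAST m → push 650. Stack: [650]
RETURN_VALUE → return 650.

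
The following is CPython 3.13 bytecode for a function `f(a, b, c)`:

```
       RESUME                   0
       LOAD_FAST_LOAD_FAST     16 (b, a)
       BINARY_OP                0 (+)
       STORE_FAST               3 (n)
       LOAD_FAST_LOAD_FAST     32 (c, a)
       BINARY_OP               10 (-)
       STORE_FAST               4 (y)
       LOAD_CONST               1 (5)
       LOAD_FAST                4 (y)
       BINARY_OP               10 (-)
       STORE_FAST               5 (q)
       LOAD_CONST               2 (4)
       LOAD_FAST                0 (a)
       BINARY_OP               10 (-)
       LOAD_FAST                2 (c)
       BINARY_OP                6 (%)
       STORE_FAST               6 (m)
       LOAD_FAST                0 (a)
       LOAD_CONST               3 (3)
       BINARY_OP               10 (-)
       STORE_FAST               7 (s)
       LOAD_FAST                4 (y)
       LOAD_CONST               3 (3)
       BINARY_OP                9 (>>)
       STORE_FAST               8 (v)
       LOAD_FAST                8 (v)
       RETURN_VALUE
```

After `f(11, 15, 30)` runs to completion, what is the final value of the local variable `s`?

8

LOAD_FAST_LOAD_FAST b,a → push 15,11. Stack: [15, 11]
BINARY_OP + → 15 + 11 = 26. Stack: [26]
STORE_FAST n → n=26. Stack: []
LOAD_FAST_LOAD_FAST c,a → push 30,11. Stack: [30, 11]
BINARY_OP - → 30 - 11 = 19. Stack: [19]
STORE_FAST y → y=19. Stack: []
LOAD_CONST → push 5. Stack: [5]
LOAD_FAST y → push 19. Stack: [5, 19]
BINARY_OP - → 5 - 19 = -14. Stack: [-14]
STORE_FAST q → q=-14. Stack: []
LOAD_CONST → push 4. Stack: [4]
LOAD_FAST a → push 11. Stack: [4, 11]
BINARY_OP - → 4 - 11 = -7. Stack: [-7]
LOAD_FAST c → push 30. Stack: [-7, 30]
BINARY_OP % → -7 % 30 = 23. Stack: [23]
STORE_FAST m → m=23. Stack: []
LOAD_FAST a → push 11. Stack: [11]
LOAD_CONST → push 3. Stack: [11, 3]
BINARY_OP - → 11 - 3 = 8. Stack: [8]
STORE_FAST s → s=8. Stack: []
LOAD_FAST y → push 19. Stack: [19]
LOAD_CONST → push 3. Stack: [19, 3]
BINARY_OP >> → 19 >> 3 = 2. Stack: [2]
STORE_FAST v → v=2. Stack: []
LOAD_FAST v → push 2. Stack: [2]
RETURN_VALUE → return 2.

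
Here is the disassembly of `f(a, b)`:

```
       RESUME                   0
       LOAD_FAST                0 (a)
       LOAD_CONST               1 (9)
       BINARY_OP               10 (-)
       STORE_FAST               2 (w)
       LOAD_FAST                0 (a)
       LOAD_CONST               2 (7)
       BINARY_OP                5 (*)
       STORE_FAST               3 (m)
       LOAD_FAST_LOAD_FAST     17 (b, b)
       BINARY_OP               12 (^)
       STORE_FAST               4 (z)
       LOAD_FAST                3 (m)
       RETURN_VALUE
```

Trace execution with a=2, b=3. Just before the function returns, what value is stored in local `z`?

LOAD_FAST a → push 2. Stack: [2]
LOAD_CONST → push 9. Stack: [2, 9]
BINARY_OP - → 2 - 9 = -7. Stack: [-7]
STORE_FAST w → w=-7. Stack: []
LOAD_FAST a → push 2. Stack: [2]
LOAD_CONST → push 7. Stack: [2, 7]
BINARY_OP * → 2 * 7 = 14. Stack: [14]
STORE_FAST m → m=14. Stack: []
LOAD_FAST_LOAD_FAST b,b → push 3,3. Stack: [3, 3]
BINARY_OP ^ → 3 ^ 3 = 0. Stack: [0]
STORE_FAST z → z=0. Stack: []
LOAD_FAST m → push 14. Stack: [14]
RETURN_VALUE → return 14.

0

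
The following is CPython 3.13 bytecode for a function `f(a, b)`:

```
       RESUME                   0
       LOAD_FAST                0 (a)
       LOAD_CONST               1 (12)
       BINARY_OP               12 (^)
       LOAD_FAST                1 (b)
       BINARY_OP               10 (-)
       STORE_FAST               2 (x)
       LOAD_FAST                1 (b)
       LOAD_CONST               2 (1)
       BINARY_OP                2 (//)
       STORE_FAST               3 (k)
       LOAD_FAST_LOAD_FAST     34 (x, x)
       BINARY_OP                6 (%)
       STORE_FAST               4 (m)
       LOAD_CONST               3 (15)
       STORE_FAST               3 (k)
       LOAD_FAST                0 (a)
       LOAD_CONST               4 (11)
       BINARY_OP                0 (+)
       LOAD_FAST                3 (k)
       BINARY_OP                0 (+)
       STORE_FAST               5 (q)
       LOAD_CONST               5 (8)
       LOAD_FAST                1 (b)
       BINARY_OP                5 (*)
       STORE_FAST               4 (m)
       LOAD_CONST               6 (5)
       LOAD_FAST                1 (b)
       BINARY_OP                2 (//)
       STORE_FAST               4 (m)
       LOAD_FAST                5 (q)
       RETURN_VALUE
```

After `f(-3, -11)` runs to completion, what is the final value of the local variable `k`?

LOAD_FAST a → push -3. Stack: [-3]
LOAD_CONST → push 12. Stack: [-3, 12]
BINARY_OP ^ → -3 ^ 12 = -15. Stack: [-15]
LOAD_FAST b → push -11. Stack: [-15, -11]
BINARY_OP - → -15 - -11 = -4. Stack: [-4]
STORE_FAST x → x=-4. Stack: []
LOAD_FAST b → push -11. Stack: [-11]
LOAD_CONST → push 1. Stack: [-11, 1]
BINARY_OP // → -11 // 1 = -11. Stack: [-11]
STORE_FAST k → k=-11. Stack: []
LOAD_FAST_LOAD_FAST x,x → push -4,-4. Stack: [-4, -4]
BINARY_OP % → -4 % -4 = 0. Stack: [0]
STORE_FAST m → m=0. Stack: []
LOAD_CONST → push 15. Stack: [15]
STORE_FAST k → k=15. Stack: []
LOAD_FAST a → push -3. Stack: [-3]
LOAD_CONST → push 11. Stack: [-3, 11]
BINARY_OP + → -3 + 11 = 8. Stack: [8]
LOAD_FAST k → push 15. Stack: [8, 15]
BINARY_OP + → 8 + 15 = 23. Stack: [23]
STORE_FAST q → q=23. Stack: []
LOAD_CONST → push 8. Stack: [8]
LOAD_FAST b → push -11. Stack: [8, -11]
BINARY_OP * → 8 * -11 = -88. Stack: [-88]
STORE_FAST m → m=-88. Stack: []
LOAD_CONST → push 5. Stack: [5]
LOAD_FAST b → push -11. Stack: [5, -11]
BINARY_OP // → 5 // -11 = -1. Stack: [-1]
STORE_FAST m → m=-1. Stack: []
LOAD_FAST q → push 23. Stack: [23]
RETURN_VALUE → return 23.

15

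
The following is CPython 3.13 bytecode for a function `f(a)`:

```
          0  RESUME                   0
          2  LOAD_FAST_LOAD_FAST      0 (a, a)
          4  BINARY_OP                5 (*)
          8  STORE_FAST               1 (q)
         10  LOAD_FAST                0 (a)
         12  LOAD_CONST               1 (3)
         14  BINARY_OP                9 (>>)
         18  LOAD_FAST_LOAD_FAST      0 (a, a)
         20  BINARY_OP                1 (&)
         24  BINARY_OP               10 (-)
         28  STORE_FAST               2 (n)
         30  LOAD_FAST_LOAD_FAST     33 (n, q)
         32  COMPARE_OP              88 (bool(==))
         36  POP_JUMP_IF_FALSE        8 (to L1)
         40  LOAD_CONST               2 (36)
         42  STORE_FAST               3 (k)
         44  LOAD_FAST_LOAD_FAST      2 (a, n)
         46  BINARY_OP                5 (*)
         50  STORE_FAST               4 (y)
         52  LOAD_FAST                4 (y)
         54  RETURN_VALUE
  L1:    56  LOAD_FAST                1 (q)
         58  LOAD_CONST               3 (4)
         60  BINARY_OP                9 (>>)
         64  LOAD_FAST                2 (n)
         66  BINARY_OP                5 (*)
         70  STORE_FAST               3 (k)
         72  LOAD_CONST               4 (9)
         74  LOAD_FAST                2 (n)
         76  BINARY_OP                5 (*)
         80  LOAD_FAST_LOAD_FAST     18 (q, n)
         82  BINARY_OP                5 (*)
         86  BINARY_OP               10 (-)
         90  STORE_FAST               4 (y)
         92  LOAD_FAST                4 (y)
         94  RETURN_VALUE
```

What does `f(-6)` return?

-135

LOAD_FAST_LOAD_FAST a,a → push -6,-6. Stack: [-6, -6]
BINARY_OP * → -6 * -6 = 36. Stack: [36]
STORE_FAST q → q=36. Stack: []
LOAD_FAST a → push -6. Stack: [-6]
LOAD_CONST → push 3. Stack: [-6, 3]
BINARY_OP >> → -6 >> 3 = -1. Stack: [-1]
LOAD_FAST_LOAD_FAST a,a → push -6,-6. Stack: [-1, -6, -6]
BINARY_OP & → -6 & -6 = -6. Stack: [-1, -6]
BINARY_OP - → -1 - -6 = 5. Stack: [5]
STORE_FAST n → n=5. Stack: []
LOAD_FAST_LOAD_FAST n,q → push 5,36. Stack: [5, 36]
COMPARE_OP bool(==) → 5 vs 36 = False. Stack: [False]
POP_JUMP_IF_FALSE → pop False; jump. Stack: []
LOAD_FAST q → push 36. Stack: [36]
LOAD_CONST → push 4. Stack: [36, 4]
BINARY_OP >> → 36 >> 4 = 2. Stack: [2]
LOAD_FAST n → push 5. Stack: [2, 5]
BINARY_OP * → 2 * 5 = 10. Stack: [10]
STORE_FAST k → k=10. Stack: []
LOAD_CONST → push 9. Stack: [9]
LOAD_FAST n → push 5. Stack: [9, 5]
BINARY_OP * → 9 * 5 = 45. Stack: [45]
LOAD_FAST_LOAD_FAST q,n → push 36,5. Stack: [45, 36, 5]
BINARY_OP * → 36 * 5 = 180. Stack: [45, 180]
BINARY_OP - → 45 - 180 = -135. Stack: [-135]
STORE_FAST y → y=-135. Stack: []
LOAD_FAST y → push -135. Stack: [-135]
RETURN_VALUE → return -135.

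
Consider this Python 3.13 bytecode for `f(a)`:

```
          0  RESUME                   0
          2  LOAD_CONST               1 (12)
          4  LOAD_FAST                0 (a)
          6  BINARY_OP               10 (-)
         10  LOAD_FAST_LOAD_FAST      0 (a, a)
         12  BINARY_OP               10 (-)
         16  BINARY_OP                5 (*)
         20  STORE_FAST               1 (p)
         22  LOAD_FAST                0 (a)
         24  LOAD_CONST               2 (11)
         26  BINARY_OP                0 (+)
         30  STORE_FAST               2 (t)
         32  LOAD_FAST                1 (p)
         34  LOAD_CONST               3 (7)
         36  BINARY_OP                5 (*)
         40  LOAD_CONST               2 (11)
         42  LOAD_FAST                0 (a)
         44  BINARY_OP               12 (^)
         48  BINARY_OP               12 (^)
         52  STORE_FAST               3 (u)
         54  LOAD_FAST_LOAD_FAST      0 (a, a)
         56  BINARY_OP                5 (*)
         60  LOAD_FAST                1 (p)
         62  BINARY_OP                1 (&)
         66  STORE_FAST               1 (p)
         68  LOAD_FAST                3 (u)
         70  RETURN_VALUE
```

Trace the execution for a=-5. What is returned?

-16

LOAD_CONST → push 12. Stack: [12]
LOAD_FAST a → push -5. Stack: [12, -5]
BINARY_OP - → 12 - -5 = 17. Stack: [17]
LOAD_FAST_LOAD_FAST a,a → push -5,-5. Stack: [17, -5, -5]
BINARY_OP - → -5 - -5 = 0. Stack: [17, 0]
BINARY_OP * → 17 * 0 = 0. Stack: [0]
STORE_FAST p → p=0. Stack: []
LOAD_FAST a → push -5. Stack: [-5]
LOAD_CONST → push 11. Stack: [-5, 11]
BINARY_OP + → -5 + 11 = 6. Stack: [6]
STORE_FAST t → t=6. Stack: []
LOAD_FAST p → push 0. Stack: [0]
LOAD_CONST → push 7. Stack: [0, 7]
BINARY_OP * → 0 * 7 = 0. Stack: [0]
LOAD_CONST → push 11. Stack: [0, 11]
LOAD_FAST a → push -5. Stack: [0, 11, -5]
BINARY_OP ^ → 11 ^ -5 = -16. Stack: [0, -16]
BINARY_OP ^ → 0 ^ -16 = -16. Stack: [-16]
STORE_FAST u → u=-16. Stack: []
LOAD_FAST_LOAD_FAST a,a → push -5,-5. Stack: [-5, -5]
BINARY_OP * → -5 * -5 = 25. Stack: [25]
LOAD_FAST p → push 0. Stack: [25, 0]
BINARY_OP & → 25 & 0 = 0. Stack: [0]
STORE_FAST p → p=0. Stack: []
LOAD_FAST u → push -16. Stack: [-16]
RETURN_VALUE → return -16.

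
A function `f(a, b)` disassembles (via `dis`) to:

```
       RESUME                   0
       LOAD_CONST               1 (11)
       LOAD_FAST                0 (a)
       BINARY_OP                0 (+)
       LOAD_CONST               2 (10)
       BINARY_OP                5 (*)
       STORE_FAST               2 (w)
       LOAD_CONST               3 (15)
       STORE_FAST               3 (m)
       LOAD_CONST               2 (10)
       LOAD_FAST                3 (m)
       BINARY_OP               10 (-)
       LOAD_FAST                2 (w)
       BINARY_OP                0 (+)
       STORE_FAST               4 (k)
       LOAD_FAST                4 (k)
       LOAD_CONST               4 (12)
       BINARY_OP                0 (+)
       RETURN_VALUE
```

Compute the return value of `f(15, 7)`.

267

LOAD_CONST → push 11. Stack: [11]
LOAD_FAST a → push 15. Stack: [11, 15]
BINARY_OP + → 11 + 15 = 26. Stack: [26]
LOAD_CONST → push 10. Stack: [26, 10]
BINARY_OP * → 26 * 10 = 260. Stack: [260]
STORE_FAST w → w=260. Stack: []
LOAD_CONST → push 15. Stack: [15]
STORE_FAST m → m=15. Stack: []
LOAD_CONST → push 10. Stack: [10]
LOAD_FAST m → push 15. Stack: [10, 15]
BINARY_OP - → 10 - 15 = -5. Stack: [-5]
LOAD_FAST w → push 260. Stack: [-5, 260]
BINARY_OP + → -5 + 260 = 255. Stack: [255]
STORE_FAST k → k=255. Stack: []
LOAD_FAST k → push 255. Stack: [255]
LOAD_CONST → push 12. Stack: [255, 12]
BINARY_OP + → 255 + 12 = 267. Stack: [267]
RETURN_VALUE → return 267.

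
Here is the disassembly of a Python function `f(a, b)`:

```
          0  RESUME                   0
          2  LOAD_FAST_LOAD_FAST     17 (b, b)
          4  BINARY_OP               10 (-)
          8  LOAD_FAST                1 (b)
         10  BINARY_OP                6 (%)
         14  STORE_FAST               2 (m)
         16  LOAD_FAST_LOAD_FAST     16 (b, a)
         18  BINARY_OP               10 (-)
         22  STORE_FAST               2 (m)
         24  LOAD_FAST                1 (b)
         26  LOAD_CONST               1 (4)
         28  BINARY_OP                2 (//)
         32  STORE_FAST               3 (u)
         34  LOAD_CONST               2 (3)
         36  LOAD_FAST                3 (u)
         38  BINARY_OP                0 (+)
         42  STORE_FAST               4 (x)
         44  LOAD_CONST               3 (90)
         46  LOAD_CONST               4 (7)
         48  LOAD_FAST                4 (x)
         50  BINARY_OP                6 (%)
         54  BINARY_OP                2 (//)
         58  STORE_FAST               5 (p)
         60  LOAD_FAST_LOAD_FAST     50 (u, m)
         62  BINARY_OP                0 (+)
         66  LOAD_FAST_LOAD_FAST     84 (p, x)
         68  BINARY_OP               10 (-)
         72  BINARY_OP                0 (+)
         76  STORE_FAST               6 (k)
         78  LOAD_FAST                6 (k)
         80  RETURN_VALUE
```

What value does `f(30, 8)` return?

20

LOAD_FAST_LOAD_FAST b,b → push 8,8. Stack: [8, 8]
BINARY_OP - → 8 - 8 = 0. Stack: [0]
LOAD_FAST b → push 8. Stack: [0, 8]
BINARY_OP % → 0 % 8 = 0. Stack: [0]
STORE_FAST m → m=0. Stack: []
LOAD_FAST_LOAD_FAST b,a → push 8,30. Stack: [8, 30]
BINARY_OP - → 8 - 30 = -22. Stack: [-22]
STORE_FAST m → m=-22. Stack: []
LOAD_FAST b → push 8. Stack: [8]
LOAD_CONST → push 4. Stack: [8, 4]
BINARY_OP // → 8 // 4 = 2. Stack: [2]
STORE_FAST u → u=2. Stack: []
LOAD_CONST → push 3. Stack: [3]
LOAD_FAST u → push 2. Stack: [3, 2]
BINARY_OP + → 3 + 2 = 5. Stack: [5]
STORE_FAST x → x=5. Stack: []
LOAD_CONST → push 90. Stack: [90]
LOAD_CONST → push 7. Stack: [90, 7]
LOAD_FAST x → push 5. Stack: [90, 7, 5]
BINARY_OP % → 7 % 5 = 2. Stack: [90, 2]
BINARY_OP // → 90 // 2 = 45. Stack: [45]
STORE_FAST p → p=45. Stack: []
LOAD_FAST_LOAD_FAST u,m → push 2,-22. Stack: [2, -22]
BINARY_OP + → 2 + -22 = -20. Stack: [-20]
LOAD_FAST_LOAD_FAST p,x → push 45,5. Stack: [-20, 45, 5]
BINARY_OP - → 45 - 5 = 40. Stack: [-20, 40]
BINARY_OP + → -20 + 40 = 20. Stack: [20]
STORE_FAST k → k=20. Stack: []
LOAD_FAST k → push 20. Stack: [20]
RETURN_VALUE → return 20.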